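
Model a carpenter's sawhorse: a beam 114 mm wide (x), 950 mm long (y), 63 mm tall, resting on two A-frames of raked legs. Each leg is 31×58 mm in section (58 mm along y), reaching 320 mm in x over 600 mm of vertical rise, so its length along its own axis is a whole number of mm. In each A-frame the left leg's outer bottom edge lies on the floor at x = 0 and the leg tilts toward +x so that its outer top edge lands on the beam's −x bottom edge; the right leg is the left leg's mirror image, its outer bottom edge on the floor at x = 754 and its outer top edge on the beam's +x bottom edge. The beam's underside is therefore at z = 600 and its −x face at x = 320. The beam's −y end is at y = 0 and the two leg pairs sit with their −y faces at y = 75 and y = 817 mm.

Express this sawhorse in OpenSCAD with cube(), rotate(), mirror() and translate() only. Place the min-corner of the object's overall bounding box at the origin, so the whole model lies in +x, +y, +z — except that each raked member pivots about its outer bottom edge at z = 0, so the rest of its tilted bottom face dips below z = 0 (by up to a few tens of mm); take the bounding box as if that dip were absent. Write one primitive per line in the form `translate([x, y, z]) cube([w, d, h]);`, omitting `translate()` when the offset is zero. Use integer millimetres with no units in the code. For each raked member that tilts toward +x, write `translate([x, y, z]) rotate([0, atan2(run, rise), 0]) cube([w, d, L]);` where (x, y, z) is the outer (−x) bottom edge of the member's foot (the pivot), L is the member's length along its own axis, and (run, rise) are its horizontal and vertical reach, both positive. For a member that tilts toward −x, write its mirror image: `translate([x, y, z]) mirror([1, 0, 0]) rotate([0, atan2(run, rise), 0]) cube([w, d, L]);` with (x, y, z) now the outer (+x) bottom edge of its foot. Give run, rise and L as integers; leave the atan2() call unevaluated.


translate([320, 0, 600]) cube([114, 950, 63]);
translate([0, 75, 0]) rotate([0, atan2(320, 600), 0]) cube([31, 58, 680]);
translate([754, 75, 0]) mirror([1, 0, 0]) rotate([0, atan2(320, 600), 0]) cube([31, 58, 680]);
translate([0, 817, 0]) rotate([0, atan2(320, 600), 0]) cube([31, 58, 680]);
translate([754, 817, 0]) mirror([1, 0, 0]) rotate([0, atan2(320, 600), 0]) cube([31, 58, 680]);


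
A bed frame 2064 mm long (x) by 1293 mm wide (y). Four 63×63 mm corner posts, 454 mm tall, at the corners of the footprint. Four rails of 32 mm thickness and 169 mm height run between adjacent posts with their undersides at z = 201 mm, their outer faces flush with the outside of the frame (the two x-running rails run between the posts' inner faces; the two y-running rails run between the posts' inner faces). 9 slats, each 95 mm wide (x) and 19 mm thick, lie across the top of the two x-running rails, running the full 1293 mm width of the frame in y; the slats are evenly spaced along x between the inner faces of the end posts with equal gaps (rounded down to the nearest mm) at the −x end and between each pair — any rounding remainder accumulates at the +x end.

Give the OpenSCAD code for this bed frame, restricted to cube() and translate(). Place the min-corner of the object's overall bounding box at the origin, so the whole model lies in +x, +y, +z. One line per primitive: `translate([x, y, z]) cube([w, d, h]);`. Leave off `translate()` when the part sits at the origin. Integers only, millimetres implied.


// slat z = rail_z + rail_h = 201 + 169 = 370
// slat gap = ⌊(1938 − 9·95) / 10⌋ = 108
cube([63, 63, 454]);
translate([0, 1230, 0]) cube([63, 63, 454]);
translate([2001, 0, 0]) cube([63, 63, 454]);
translate([2001, 1230, 0]) cube([63, 63, 454]);
translate([63, 0, 201]) cube([1938, 32, 169]);
translate([63, 1261, 201]) cube([1938, 32, 169]);
translate([0, 63, 201]) cube([32, 1167, 169]);
translate([2032, 63, 201]) cube([32, 1167, 169]);
translate([171, 0, 370]) cube([95, 1293, 19]);
translate([374, 0, 370]) cube([95, 1293, 19]);
translate([577, 0, 370]) cube([95, 1293, 19]);
translate([780, 0, 370]) cube([95, 1293, 19]);
translate([983, 0, 370]) cube([95, 1293, 19]);
translate([1186, 0, 370]) cube([95, 1293, 19]);
translate([1389, 0, 370]) cube([95, 1293, 19]);
translate([1592, 0, 370]) cube([95, 1293, 19]);
translate([1795, 0, 370]) cube([95, 1293, 19]);


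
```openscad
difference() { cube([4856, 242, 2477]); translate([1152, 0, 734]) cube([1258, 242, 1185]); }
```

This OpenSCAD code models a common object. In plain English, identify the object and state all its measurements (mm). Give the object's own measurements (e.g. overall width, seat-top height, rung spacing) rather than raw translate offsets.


A wall 4856 mm long (x), 242 mm thick (y), 2477 mm tall, with a rectangular window opening cut through it. The opening is 1258 mm wide and 1185 mm tall; its sill is at z = 734 mm and its near (−x) edge is 1152 mm from the wall's −x end. The opening passes through the full wall thickness.


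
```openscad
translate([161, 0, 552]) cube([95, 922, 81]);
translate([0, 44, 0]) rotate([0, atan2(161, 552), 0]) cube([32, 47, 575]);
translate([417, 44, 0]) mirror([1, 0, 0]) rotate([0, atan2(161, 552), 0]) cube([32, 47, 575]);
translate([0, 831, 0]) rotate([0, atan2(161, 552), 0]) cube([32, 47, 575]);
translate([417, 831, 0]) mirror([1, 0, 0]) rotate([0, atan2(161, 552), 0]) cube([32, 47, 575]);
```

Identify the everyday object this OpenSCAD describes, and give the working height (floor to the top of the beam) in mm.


A sawhorse. The overall height is 633 mm.

A beam across two mirrored pairs of raked legs — a sawhorse. The beam's underside is at z = 552 (matching the legs' vertical rise in atan2(161, 552)) and the beam is 81 mm tall, so its top is at 552 + 81 = 633 mm. The raked legs top out at the beam's underside, so that is the highest point.


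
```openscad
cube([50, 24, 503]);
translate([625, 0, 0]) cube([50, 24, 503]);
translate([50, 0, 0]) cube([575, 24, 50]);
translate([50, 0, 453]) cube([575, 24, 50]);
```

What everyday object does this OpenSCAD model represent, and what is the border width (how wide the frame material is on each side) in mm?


A picture frame. The border width is 50 mm.

Four thin pieces enclosing a rectangular opening — a picture frame. The two full-height stiles are 503 mm tall; the top rail sits at z = 453 and is 50 mm tall, so the border above the opening is 503 − 453 = 50 mm, matching the stile x-width.


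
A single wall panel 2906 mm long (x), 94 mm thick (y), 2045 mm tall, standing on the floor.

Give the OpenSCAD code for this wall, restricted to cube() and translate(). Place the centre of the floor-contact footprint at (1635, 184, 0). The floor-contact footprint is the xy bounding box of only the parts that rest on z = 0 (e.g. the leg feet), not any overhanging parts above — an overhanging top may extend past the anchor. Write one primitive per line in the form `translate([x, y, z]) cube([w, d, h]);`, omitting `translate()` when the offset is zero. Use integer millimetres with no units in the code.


translate([182, 137, 0]) cube([2906, 94, 2045]);


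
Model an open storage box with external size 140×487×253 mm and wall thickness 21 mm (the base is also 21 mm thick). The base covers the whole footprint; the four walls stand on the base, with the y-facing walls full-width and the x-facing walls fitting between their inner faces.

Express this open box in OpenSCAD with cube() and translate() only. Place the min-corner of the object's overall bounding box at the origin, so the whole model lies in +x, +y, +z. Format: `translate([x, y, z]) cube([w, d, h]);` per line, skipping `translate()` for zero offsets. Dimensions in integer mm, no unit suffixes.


cube([140, 487, 21]);
translate([0, 0, 21]) cube([140, 21, 232]);
translate([0, 466, 21]) cube([140, 21, 232]);
translate([0, 21, 21]) cube([21, 445, 232]);
translate([119, 21, 21]) cube([21, 445, 232]);


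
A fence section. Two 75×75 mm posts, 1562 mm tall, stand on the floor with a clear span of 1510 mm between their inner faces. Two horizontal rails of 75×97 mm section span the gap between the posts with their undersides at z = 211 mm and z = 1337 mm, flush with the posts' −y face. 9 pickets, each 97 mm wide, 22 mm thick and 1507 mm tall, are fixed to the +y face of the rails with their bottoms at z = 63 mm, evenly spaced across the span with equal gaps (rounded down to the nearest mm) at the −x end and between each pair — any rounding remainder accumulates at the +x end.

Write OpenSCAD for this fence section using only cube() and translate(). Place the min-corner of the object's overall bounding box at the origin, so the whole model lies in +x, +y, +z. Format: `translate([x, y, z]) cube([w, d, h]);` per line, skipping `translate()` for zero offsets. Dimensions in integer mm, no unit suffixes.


cube([75, 75, 1562]);
translate([1585, 0, 0]) cube([75, 75, 1562]);
translate([75, 0, 211]) cube([1510, 75, 97]);
translate([75, 0, 1337]) cube([1510, 75, 97]);
translate([138, 75, 63]) cube([97, 22, 1507]);
translate([298, 75, 63]) cube([97, 22, 1507]);
translate([458, 75, 63]) cube([97, 22, 1507]);
translate([618, 75, 63]) cube([97, 22, 1507]);
translate([778, 75, 63]) cube([97, 22, 1507]);
translate([938, 75, 63]) cube([97, 22, 1507]);
translate([1098, 75, 63]) cube([97, 22, 1507]);
translate([1258, 75, 63]) cube([97, 22, 1507]);
translate([1418, 75, 63]) cube([97, 22, 1507]);


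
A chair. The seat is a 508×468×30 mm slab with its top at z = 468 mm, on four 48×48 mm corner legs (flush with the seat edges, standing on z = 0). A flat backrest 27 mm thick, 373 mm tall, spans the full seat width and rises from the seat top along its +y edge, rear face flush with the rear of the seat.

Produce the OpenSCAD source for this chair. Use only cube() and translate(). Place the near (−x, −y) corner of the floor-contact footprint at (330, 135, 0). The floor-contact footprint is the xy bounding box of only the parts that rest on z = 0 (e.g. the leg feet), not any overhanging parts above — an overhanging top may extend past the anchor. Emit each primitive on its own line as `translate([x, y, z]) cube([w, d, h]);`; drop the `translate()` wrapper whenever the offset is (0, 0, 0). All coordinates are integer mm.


translate([330, 135, 438]) cube([508, 468, 30]);
translate([330, 135, 0]) cube([48, 48, 438]);
translate([790, 135, 0]) cube([48, 48, 438]);
translate([330, 555, 0]) cube([48, 48, 438]);
translate([790, 555, 0]) cube([48, 48, 438]);
translate([330, 576, 468]) cube([508, 27, 373]);


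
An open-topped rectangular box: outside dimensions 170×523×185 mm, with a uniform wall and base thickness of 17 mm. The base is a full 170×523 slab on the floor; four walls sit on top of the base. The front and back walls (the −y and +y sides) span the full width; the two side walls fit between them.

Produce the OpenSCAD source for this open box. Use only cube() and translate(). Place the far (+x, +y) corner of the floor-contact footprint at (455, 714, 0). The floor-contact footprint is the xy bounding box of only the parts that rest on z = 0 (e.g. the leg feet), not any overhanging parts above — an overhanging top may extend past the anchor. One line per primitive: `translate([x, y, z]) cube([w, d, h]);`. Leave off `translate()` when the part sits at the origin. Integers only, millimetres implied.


translate([285, 191, 0]) cube([170, 523, 17]);
translate([285, 191, 17]) cube([170, 17, 168]);
translate([285, 697, 17]) cube([170, 17, 168]);
translate([285, 208, 17]) cube([17, 489, 168]);
translate([438, 208, 17]) cube([17, 489, 168]);


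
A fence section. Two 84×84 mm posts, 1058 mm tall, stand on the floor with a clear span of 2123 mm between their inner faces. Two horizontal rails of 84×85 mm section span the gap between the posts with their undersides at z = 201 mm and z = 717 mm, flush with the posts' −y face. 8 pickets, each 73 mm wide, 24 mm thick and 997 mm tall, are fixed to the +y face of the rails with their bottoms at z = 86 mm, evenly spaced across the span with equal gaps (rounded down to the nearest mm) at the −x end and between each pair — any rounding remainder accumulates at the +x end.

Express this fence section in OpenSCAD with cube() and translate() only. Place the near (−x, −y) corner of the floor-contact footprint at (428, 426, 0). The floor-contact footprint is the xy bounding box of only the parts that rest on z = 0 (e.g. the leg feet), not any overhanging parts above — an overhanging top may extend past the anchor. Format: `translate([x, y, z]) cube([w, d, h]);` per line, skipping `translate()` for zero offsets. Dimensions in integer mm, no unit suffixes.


translate([428, 426, 0]) cube([84, 84, 1058]);
translate([2635, 426, 0]) cube([84, 84, 1058]);
translate([512, 426, 201]) cube([2123, 84, 85]);
translate([512, 426, 717]) cube([2123, 84, 85]);
translate([683, 510, 86]) cube([73, 24, 997]);
translate([927, 510, 86]) cube([73, 24, 997]);
translate([1171, 510, 86]) cube([73, 24, 997]);
translate([1415, 510, 86]) cube([73, 24, 997]);
translate([1659, 510, 86]) cube([73, 24, 997]);
translate([1903, 510, 86]) cube([73, 24, 997]);
translate([2147, 510, 86]) cube([73, 24, 997]);
translate([2391, 510, 86]) cube([73, 24, 997]);


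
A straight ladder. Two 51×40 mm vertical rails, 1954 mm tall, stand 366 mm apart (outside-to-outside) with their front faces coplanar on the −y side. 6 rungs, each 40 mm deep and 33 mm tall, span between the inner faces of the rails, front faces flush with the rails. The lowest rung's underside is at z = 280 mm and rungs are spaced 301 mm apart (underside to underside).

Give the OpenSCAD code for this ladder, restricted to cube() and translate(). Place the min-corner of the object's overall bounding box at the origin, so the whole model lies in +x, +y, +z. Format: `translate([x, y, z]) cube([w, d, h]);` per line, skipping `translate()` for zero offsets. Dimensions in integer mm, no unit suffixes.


// rung span = 366 - 2*51 = 264
// rung[k] z = 280 + k*301
cube([51, 40, 1954]);
translate([315, 0, 0]) cube([51, 40, 1954]);
translate([51, 0, 280]) cube([264, 40, 33]);
translate([51, 0, 581]) cube([264, 40, 33]);
translate([51, 0, 882]) cube([264, 40, 33]);
translate([51, 0, 1183]) cube([264, 40, 33]);
translate([51, 0, 1484]) cube([264, 40, 33]);
translate([51, 0, 1785]) cube([264, 40, 33]);


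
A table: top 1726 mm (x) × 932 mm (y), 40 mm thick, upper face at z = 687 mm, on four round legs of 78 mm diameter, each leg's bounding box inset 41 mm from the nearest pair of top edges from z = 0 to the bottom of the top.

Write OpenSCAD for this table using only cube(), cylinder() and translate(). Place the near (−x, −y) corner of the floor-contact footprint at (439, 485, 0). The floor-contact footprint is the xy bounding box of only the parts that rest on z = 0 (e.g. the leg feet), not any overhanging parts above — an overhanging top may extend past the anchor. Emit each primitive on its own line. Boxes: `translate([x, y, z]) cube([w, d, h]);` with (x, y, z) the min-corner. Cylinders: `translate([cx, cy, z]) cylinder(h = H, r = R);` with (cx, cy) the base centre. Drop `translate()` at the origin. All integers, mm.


translate([398, 444, 647]) cube([1726, 932, 40]);
translate([478, 524, 0]) cylinder(h = 647, r = 39);
translate([2044, 524, 0]) cylinder(h = 647, r = 39);
translate([478, 1296, 0]) cylinder(h = 647, r = 39);
translate([2044, 1296, 0]) cylinder(h = 647, r = 39);


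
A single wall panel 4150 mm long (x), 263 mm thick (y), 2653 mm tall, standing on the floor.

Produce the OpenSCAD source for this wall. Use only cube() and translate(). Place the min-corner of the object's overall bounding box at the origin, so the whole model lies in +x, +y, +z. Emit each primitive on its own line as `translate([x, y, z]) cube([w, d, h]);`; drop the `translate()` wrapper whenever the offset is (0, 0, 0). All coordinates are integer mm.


cube([4150, 263, 2653]);


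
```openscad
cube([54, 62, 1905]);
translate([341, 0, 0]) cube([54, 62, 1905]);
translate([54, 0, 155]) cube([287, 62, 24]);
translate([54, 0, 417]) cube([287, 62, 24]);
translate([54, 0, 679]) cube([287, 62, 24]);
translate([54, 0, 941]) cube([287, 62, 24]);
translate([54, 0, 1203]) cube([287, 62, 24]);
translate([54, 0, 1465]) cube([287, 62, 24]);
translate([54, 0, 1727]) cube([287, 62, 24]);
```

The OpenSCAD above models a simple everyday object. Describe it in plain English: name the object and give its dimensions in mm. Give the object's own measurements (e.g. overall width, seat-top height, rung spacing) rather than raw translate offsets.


A straight ladder. Two 54×62 mm vertical rails, 1905 mm tall, stand 395 mm apart (outside-to-outside) with their front faces coplanar on the −y side. 7 rungs, each 62 mm deep and 24 mm tall, span between the inner faces of the rails, front faces flush with the rails. The lowest rung's underside is at z = 155 mm and rungs are spaced 262 mm apart (underside to underside).


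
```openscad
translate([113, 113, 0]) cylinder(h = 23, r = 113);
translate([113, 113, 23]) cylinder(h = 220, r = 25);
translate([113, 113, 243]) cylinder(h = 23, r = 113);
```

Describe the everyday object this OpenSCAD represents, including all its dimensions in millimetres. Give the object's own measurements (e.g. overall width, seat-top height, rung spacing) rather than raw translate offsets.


A spool: two coaxial disc flanges of radius 113 mm and thickness 23 mm, joined by a core cylinder of radius 25 mm and height 220 mm. The lower flange rests on z = 0 and the three cylinders share a vertical axis.


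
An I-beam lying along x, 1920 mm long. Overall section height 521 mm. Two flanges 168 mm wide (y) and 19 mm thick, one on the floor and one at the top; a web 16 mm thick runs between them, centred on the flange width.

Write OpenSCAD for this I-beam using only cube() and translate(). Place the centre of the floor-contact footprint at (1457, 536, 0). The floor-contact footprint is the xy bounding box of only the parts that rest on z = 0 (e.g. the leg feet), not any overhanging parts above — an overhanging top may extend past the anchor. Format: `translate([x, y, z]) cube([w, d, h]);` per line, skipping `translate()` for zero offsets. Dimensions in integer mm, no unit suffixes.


translate([497, 452, 0]) cube([1920, 168, 19]);
translate([497, 528, 19]) cube([1920, 16, 483]);
translate([497, 452, 502]) cube([1920, 168, 19]);


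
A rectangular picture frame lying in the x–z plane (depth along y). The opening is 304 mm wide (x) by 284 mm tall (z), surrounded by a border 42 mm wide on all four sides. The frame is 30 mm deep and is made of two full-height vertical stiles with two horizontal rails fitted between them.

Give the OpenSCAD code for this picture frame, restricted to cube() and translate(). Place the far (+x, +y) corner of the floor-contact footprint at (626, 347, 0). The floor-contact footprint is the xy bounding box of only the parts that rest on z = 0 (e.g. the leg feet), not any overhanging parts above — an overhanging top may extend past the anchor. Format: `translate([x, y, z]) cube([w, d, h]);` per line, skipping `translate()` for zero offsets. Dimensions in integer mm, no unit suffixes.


translate([238, 317, 0]) cube([42, 30, 368]);
translate([584, 317, 0]) cube([42, 30, 368]);
translate([280, 317, 0]) cube([304, 30, 42]);
translate([280, 317, 326]) cube([304, 30, 42]);


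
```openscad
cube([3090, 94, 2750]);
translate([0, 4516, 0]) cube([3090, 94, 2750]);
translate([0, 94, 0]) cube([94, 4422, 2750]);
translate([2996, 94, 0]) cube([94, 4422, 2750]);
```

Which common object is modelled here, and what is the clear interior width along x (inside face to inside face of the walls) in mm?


A house (or room) frame. The interior width is 2902 mm.

Four 2750 mm walls enclosing a rectangle with no floor or roof — a room or house frame. Outside width is 3090 mm and wall thickness is 94 mm, so the interior width is 3090 − 2 × 94 = 2902 mm.


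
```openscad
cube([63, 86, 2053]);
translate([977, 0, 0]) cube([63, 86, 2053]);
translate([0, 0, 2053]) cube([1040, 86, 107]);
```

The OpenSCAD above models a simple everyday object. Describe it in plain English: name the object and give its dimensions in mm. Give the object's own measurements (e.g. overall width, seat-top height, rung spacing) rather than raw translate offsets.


A door frame. The clear opening is 914 mm wide and 2053 mm high. Two 63 mm wide jambs, 86 mm deep, stand either side of the opening from the floor to the top of the opening. A 107 mm thick head sits across the top of both jambs, spanning the full outside width of the frame.


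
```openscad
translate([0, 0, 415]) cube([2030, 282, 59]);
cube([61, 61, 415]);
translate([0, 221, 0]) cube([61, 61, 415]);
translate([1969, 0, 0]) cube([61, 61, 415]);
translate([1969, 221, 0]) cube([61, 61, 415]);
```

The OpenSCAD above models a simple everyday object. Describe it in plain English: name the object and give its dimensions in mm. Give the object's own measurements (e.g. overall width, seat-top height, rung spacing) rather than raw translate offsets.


A long wooden bench with a 2030 mm (x) × 282 mm (y) seat, 59 mm thick, its top surface 474 mm above the floor. Four 61 mm square legs at the seat corners, flush with the edges, run from z = 0 to the seat underside.


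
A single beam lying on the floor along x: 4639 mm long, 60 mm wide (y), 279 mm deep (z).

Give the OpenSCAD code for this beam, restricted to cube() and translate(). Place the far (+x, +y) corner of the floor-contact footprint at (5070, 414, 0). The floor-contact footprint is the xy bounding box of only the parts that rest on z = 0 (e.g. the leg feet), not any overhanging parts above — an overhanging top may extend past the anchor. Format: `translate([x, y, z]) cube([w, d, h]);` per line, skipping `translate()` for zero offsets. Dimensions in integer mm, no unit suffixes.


translate([431, 354, 0]) cube([4639, 60, 279]);


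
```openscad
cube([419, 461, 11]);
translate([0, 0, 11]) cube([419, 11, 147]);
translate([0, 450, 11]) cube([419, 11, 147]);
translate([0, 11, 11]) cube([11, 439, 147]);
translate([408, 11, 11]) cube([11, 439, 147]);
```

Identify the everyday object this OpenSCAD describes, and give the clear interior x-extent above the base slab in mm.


An open box. The internal width is 397 mm.

A 419×461 base slab with four walls standing on it — an open box. The base is 419 mm wide and the walls are 11 mm thick, so the internal width is 419 − 2 × 11 = 397 mm.


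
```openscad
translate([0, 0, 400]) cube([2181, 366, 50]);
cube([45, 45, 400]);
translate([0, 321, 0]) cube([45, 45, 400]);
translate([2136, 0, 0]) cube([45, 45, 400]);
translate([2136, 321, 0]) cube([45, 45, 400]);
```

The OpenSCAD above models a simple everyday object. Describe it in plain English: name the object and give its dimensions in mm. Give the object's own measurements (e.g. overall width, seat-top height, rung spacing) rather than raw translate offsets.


A bench: a 2181×366 mm seat slab, 50 mm thick, top at z = 450 mm, on four 45×45 mm square legs flush with the seat corners and standing on z = 0.


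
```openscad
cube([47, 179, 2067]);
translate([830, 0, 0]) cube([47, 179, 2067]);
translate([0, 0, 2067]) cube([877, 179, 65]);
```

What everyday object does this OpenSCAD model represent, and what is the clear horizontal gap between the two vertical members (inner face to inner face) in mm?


A door frame. The clear opening width is 783 mm.

Two 2067 mm tall posts with a header on top — a door frame. The left jamb is 47 mm wide at x = 0; the right jamb starts at x = 830. The clear opening is 830 − 47 = 783 mm.


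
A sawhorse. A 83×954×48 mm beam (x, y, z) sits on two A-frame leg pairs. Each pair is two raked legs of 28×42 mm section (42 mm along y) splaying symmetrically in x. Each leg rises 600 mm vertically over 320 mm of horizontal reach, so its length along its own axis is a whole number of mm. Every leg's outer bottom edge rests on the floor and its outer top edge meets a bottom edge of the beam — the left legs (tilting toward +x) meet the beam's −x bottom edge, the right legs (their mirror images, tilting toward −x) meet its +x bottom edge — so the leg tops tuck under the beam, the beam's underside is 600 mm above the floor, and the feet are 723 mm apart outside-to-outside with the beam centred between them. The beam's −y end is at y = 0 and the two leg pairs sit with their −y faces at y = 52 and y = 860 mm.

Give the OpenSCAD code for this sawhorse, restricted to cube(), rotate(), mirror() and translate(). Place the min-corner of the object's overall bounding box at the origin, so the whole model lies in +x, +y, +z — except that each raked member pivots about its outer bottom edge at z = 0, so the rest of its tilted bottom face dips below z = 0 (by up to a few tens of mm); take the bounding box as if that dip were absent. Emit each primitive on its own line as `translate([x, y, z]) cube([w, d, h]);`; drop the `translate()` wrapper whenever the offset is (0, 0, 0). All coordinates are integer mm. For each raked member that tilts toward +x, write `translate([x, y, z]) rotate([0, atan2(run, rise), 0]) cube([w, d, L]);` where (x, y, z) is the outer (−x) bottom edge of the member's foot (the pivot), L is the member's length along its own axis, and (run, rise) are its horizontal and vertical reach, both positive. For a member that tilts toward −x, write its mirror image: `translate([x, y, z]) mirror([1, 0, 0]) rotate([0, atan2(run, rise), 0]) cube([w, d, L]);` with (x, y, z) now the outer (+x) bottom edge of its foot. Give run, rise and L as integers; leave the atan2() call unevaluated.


translate([320, 0, 600]) cube([83, 954, 48]);
translate([0, 52, 0]) rotate([0, atan2(320, 600), 0]) cube([28, 42, 680]);
translate([723, 52, 0]) mirror([1, 0, 0]) rotate([0, atan2(320, 600), 0]) cube([28, 42, 680]);
translate([0, 860, 0]) rotate([0, atan2(320, 600), 0]) cube([28, 42, 680]);
translate([723, 860, 0]) mirror([1, 0, 0]) rotate([0, atan2(320, 600), 0]) cube([28, 42, 680]);


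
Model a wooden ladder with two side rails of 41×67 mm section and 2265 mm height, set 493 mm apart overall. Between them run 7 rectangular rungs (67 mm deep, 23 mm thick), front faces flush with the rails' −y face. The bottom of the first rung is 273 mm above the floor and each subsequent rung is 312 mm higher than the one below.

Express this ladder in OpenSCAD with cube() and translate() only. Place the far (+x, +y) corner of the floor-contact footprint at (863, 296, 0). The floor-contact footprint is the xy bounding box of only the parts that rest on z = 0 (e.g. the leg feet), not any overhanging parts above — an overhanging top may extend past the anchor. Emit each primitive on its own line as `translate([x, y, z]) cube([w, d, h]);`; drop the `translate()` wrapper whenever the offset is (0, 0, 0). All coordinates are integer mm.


translate([370, 229, 0]) cube([41, 67, 2265]);
translate([822, 229, 0]) cube([41, 67, 2265]);
translate([411, 229, 273]) cube([411, 67, 23]);
translate([411, 229, 585]) cube([411, 67, 23]);
translate([411, 229, 897]) cube([411, 67, 23]);
translate([411, 229, 1209]) cube([411, 67, 23]);
translate([411, 229, 1521]) cube([411, 67, 23]);
translate([411, 229, 1833]) cube([411, 67, 23]);
translate([411, 229, 2145]) cube([411, 67, 23]);


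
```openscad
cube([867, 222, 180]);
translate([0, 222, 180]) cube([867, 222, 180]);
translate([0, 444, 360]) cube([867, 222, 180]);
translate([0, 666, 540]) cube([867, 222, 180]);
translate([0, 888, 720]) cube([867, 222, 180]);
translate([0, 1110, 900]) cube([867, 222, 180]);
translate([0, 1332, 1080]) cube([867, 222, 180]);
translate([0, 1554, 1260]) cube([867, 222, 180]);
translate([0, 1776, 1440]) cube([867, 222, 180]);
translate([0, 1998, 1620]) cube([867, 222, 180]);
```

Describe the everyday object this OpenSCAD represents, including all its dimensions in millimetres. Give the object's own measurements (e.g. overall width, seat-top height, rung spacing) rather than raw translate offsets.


A straight staircase of 10 solid steps. Each step is 867 mm wide (x), 222 mm deep (y, the going) and 180 mm tall (the rise). The first step rests on the floor; each subsequent step sits one going further in +y and one rise higher in +z, directly behind and above the previous step with no overlap.


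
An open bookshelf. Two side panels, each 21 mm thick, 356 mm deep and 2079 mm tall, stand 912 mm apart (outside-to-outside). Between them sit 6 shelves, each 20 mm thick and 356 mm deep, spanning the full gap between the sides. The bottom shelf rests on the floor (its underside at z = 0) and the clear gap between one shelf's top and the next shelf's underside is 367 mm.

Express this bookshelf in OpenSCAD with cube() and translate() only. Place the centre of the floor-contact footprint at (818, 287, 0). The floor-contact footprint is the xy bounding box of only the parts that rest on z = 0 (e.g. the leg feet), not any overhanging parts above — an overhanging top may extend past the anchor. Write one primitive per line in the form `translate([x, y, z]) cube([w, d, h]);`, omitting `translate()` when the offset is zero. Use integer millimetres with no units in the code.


translate([362, 109, 0]) cube([21, 356, 2079]);
translate([1253, 109, 0]) cube([21, 356, 2079]);
translate([383, 109, 0]) cube([870, 356, 20]);
translate([383, 109, 387]) cube([870, 356, 20]);
translate([383, 109, 774]) cube([870, 356, 20]);
translate([383, 109, 1161]) cube([870, 356, 20]);
translate([383, 109, 1548]) cube([870, 356, 20]);
translate([383, 109, 1935]) cube([870, 356, 20]);


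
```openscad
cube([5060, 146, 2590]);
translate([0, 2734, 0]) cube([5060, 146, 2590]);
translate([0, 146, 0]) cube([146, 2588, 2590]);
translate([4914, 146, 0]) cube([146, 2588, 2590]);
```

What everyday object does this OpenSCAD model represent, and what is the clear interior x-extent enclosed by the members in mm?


A house (or room) frame. The interior width is 4768 mm.

Four 2590 mm walls enclosing a rectangle with no floor or roof — a room or house frame. Outside width is 5060 mm and wall thickness is 146 mm, so the interior width is 5060 − 2 × 146 = 4768 mm.


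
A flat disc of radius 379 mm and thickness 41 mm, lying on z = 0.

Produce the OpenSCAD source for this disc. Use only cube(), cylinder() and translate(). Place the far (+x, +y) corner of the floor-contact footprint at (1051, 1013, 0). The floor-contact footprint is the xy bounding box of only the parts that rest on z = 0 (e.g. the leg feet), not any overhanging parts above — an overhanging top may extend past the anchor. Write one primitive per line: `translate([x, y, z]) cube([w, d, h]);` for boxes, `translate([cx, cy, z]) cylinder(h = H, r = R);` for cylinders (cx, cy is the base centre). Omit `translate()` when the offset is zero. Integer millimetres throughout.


translate([672, 634, 0]) cylinder(h = 41, r = 379);


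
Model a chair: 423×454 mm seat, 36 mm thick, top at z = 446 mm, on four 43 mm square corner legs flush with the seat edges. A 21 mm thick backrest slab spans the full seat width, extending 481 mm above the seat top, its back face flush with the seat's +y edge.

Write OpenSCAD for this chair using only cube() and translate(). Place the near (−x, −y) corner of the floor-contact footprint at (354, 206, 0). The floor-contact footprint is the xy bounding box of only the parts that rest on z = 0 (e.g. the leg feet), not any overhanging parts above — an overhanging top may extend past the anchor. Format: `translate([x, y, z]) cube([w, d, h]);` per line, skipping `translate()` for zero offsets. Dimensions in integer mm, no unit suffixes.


// leg_h = 446 - 36 = 410
translate([354, 206, 410]) cube([423, 454, 36]);
translate([354, 206, 0]) cube([43, 43, 410]);
translate([734, 206, 0]) cube([43, 43, 410]);
translate([354, 617, 0]) cube([43, 43, 410]);
translate([734, 617, 0]) cube([43, 43, 410]);
translate([354, 639, 446]) cube([423, 21, 481]);


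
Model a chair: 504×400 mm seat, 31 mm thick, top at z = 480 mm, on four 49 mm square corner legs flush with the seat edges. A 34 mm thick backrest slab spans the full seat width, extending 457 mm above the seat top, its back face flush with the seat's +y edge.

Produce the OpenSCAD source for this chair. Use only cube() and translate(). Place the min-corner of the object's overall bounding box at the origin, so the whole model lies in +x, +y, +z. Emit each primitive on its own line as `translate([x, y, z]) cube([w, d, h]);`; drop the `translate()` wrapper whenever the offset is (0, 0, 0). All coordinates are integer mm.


translate([0, 0, 449]) cube([504, 400, 31]);
cube([49, 49, 449]);
translate([455, 0, 0]) cube([49, 49, 449]);
translate([0, 351, 0]) cube([49, 49, 449]);
translate([455, 351, 0]) cube([49, 49, 449]);
translate([0, 366, 480]) cube([504, 34, 457]);


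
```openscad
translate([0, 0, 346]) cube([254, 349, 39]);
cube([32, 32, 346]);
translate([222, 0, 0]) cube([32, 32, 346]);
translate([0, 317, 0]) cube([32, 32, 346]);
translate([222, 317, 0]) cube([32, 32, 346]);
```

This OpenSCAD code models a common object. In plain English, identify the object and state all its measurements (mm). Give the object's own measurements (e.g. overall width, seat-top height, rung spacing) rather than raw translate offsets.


A four-legged stool. The seat is a 254×349×39 mm slab whose top surface is at z = 385 mm; four square legs, each 32×32 mm in cross-section, run from the floor (z = 0) to the underside of the seat, each flush with a corner of the seat.


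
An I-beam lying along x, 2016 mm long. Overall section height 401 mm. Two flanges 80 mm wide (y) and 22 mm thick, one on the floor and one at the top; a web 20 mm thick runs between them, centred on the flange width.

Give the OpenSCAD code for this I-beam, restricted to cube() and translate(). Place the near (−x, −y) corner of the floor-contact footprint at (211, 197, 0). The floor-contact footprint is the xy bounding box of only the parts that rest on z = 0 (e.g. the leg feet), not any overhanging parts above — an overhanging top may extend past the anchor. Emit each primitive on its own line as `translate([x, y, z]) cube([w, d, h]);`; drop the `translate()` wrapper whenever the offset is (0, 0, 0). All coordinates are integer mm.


translate([211, 197, 0]) cube([2016, 80, 22]);
translate([211, 227, 22]) cube([2016, 20, 357]);
translate([211, 197, 379]) cube([2016, 80, 22]);


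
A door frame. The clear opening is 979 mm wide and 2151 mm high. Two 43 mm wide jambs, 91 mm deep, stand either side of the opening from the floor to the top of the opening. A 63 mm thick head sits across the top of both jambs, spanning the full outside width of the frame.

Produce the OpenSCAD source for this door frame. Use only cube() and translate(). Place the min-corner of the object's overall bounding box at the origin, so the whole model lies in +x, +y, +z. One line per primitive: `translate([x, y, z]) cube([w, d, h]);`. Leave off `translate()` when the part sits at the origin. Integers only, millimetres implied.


cube([43, 91, 2151]);
translate([1022, 0, 0]) cube([43, 91, 2151]);
translate([0, 0, 2151]) cube([1065, 91, 63]);


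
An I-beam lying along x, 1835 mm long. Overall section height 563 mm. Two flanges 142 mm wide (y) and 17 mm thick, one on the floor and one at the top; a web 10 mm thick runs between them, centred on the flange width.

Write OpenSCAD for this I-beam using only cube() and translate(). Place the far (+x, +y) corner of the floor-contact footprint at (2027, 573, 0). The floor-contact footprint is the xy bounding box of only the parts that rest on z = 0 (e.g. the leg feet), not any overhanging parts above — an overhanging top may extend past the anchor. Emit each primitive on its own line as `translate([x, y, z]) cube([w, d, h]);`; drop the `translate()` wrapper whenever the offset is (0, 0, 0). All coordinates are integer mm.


translate([192, 431, 0]) cube([1835, 142, 17]);
translate([192, 497, 17]) cube([1835, 10, 529]);
translate([192, 431, 546]) cube([1835, 142, 17]);


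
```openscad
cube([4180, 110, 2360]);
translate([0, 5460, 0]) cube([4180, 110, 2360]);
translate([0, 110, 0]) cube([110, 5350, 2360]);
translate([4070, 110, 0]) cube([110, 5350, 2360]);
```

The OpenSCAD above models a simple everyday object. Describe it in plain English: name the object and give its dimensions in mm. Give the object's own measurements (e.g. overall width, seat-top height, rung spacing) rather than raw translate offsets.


The wall frame of a small rectangular building: four walls, each 2360 mm tall and 110 mm thick, enclosing a footprint 4180 mm (x) by 5570 mm (y) outside-to-outside, with no floor or roof. The front and back walls (the −y and +y sides) span the full width; the two side walls fit between them.


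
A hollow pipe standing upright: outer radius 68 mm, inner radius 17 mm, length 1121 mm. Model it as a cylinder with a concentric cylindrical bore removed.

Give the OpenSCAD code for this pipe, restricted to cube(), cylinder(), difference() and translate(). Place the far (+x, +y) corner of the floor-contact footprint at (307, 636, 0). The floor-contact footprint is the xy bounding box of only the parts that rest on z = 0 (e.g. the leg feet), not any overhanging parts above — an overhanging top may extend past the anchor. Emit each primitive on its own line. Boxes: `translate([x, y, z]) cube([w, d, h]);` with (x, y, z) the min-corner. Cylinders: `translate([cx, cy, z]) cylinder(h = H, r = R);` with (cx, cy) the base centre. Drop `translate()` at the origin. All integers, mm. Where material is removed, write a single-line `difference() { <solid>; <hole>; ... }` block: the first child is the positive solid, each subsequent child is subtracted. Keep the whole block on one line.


difference() { translate([239, 568, 0]) cylinder(h = 1121, r = 68); translate([239, 568, 0]) cylinder(h = 1121, r = 17); }


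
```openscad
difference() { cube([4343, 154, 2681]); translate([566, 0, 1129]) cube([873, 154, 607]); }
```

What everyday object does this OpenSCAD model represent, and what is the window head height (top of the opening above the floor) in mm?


A wall with a window opening. The window head height is 1736 mm.

A wall with a rectangular opening subtracted — a window. Sill at z = 1129, opening 607 mm tall, so the head is at 1129 + 607 = 1736 mm.


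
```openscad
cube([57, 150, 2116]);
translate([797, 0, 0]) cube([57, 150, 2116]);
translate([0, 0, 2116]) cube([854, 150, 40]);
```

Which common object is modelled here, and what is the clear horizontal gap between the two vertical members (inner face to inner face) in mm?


A door frame. The clear opening width is 740 mm.

Two 2116 mm tall posts with a header on top — a door frame. The left jamb is 57 mm wide at x = 0; the right jamb starts at x = 797. The clear opening is 797 − 57 = 740 mm.


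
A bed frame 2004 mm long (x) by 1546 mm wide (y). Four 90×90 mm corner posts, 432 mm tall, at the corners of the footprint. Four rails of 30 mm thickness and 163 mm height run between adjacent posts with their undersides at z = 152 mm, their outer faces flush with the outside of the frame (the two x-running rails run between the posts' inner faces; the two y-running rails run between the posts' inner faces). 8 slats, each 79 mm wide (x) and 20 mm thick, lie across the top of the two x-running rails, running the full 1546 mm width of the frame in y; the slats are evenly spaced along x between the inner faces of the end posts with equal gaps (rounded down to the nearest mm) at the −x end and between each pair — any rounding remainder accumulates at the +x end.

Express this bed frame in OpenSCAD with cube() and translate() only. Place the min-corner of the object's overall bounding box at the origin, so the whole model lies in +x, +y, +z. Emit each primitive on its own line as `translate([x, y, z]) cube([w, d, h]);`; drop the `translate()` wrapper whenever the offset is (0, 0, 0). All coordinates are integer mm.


cube([90, 90, 432]);
translate([0, 1456, 0]) cube([90, 90, 432]);
translate([1914, 0, 0]) cube([90, 90, 432]);
translate([1914, 1456, 0]) cube([90, 90, 432]);
translate([90, 0, 152]) cube([1824, 30, 163]);
translate([90, 1516, 152]) cube([1824, 30, 163]);
translate([0, 90, 152]) cube([30, 1366, 163]);
translate([1974, 90, 152]) cube([30, 1366, 163]);
translate([222, 0, 315]) cube([79, 1546, 20]);
translate([433, 0, 315]) cube([79, 1546, 20]);
translate([644, 0, 315]) cube([79, 1546, 20]);
translate([855, 0, 315]) cube([79, 1546, 20]);
translate([1066, 0, 315]) cube([79, 1546, 20]);
translate([1277, 0, 315]) cube([79, 1546, 20]);
translate([1488, 0, 315]) cube([79, 1546, 20]);
translate([1699, 0, 315]) cube([79, 1546, 20]);
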